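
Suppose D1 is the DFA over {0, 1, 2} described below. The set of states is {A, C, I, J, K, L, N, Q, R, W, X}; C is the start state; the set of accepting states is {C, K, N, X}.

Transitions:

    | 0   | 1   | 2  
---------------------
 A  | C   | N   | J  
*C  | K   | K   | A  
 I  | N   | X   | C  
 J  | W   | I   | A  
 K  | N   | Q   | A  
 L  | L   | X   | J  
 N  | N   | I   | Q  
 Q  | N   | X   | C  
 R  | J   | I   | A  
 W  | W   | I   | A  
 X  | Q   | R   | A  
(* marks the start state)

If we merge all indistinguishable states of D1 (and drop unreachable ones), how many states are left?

7

Reachable states from the start: {A,C,I,J,K,N,Q,R,W,X}. Unreachable: {L} — drop them.
Start with accepting vs non-accepting: {C,K,N,X} | {A,I,J,Q,R,W}.
Refine {C,K,N,X} on symbol 0: members go to different blocks, giving {C,K,N} and {X}.
On input 1, block {C,K,N} splits into {K,N} and {C}.
Refine {A,I,J,Q,R,W} on symbol 0: members go to different blocks, giving {J,R,W} and {I,Q} and {A}.
On input 2, block {K,N} splits into {K} and {N}.
The partition is now stable with 7 blocks: {K} | {J,R,W} | {X} | {C} | {I,Q} | {A} | {N}.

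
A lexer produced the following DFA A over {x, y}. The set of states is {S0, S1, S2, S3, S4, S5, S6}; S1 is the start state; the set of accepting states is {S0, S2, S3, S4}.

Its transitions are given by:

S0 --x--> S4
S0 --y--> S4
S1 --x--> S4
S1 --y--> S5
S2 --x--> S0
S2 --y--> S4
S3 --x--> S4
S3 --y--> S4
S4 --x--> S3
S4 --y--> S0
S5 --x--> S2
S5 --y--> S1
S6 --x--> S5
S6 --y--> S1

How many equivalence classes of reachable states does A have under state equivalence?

2

Reachable states from the start: {S0,S1,S2,S3,S4,S5}. Unreachable: {S6} — drop them.
P0 = {S0,S2,S3,S4} | {S1,S5}.
Stable partition: {S0,S2,S3,S4} | {S1,S5} — 2 equivalence classes.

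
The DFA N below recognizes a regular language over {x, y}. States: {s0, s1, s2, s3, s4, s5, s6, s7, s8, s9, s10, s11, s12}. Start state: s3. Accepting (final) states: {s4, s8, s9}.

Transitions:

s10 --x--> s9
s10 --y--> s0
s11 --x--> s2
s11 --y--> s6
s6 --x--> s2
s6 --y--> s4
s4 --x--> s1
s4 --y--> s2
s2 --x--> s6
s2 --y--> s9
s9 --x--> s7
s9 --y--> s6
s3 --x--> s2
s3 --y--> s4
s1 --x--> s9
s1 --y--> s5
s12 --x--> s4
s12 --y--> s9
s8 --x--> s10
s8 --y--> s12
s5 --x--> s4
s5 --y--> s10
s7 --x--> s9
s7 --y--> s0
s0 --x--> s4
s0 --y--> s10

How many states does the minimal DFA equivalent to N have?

3

States {s8,s11,s12} cannot be reached from the start state, so discard them.
Initial partition by acceptance: {s4,s9} | {s0,s1,s2,s3,s5,s6,s7,s10}.
On input x, block {s0,s1,s2,s3,s5,s6,s7,s10} splits into {s0,s1,s5,s7,s10} and {s2,s3,s6}.
Stable partition: {s4,s9} | {s0,s1,s5,s7,s10} | {s2,s3,s6} — 3 equivalence classes.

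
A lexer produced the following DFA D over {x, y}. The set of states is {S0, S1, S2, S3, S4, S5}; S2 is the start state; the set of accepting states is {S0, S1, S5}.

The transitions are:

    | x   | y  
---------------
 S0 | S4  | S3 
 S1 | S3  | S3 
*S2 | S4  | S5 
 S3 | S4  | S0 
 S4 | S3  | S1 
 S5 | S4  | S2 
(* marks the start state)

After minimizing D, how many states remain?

2

Start with accepting vs non-accepting: {S0,S1,S5} | {S2,S3,S4}.
The partition is now stable with 2 blocks: {S0,S1,S5} | {S2,S3,S4}.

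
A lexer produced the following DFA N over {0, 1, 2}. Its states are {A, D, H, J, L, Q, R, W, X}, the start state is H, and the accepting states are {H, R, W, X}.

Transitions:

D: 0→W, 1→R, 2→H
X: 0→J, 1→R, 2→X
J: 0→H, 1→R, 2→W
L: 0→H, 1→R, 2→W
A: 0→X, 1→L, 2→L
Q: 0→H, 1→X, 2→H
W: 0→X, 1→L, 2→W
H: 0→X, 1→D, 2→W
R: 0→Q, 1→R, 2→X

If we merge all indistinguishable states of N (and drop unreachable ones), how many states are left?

Reachable states from the start: {D,H,J,L,Q,R,W,X}. Unreachable: {A} — drop them.
Initial partition by acceptance: {H,R,W,X} | {D,J,L,Q}.
On input 0, block {H,R,W,X} splits into {H,W} and {R,X}.
Stable partition: {H,W} | {D,J,L,Q} | {R,X} — 3 equivalence classes.

3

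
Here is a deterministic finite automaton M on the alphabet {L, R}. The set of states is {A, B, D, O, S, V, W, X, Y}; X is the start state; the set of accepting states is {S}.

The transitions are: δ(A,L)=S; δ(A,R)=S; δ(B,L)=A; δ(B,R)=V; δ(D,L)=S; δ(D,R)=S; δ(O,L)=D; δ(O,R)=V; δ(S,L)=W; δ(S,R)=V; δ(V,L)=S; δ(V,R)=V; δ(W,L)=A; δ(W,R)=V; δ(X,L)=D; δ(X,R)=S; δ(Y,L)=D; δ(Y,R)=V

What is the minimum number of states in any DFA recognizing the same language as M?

5

First remove the unreachable states {B,O,Y}; 6 states remain.
P0 = {S} | {A,D,V,W,X}.
Refine {A,D,V,W,X} on symbol L: members go to different blocks, giving {A,D,V} and {W,X}.
Refine {A,D,V} on symbol R: members go to different blocks, giving {A,D} and {V}.
Refine {W,X} on symbol R: members go to different blocks, giving {W} and {X}.
Stable partition: {S} | {A,D} | {W} | {V} | {X} — 5 equivalence classes.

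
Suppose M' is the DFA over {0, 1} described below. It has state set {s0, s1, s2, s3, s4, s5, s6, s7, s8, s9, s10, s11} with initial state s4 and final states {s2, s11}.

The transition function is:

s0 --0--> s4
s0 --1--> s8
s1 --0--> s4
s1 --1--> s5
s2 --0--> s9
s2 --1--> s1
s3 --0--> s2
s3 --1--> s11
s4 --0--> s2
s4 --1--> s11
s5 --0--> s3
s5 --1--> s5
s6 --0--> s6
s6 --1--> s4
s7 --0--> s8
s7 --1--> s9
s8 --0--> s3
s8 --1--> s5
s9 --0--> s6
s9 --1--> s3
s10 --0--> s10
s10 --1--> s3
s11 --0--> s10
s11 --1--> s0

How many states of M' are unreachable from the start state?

1

BFS from s4 reaches {s0, s1, s2, s3, s4, s5, s6, s8, s9, s10, s11}; the 1 state(s) s7 are never visited.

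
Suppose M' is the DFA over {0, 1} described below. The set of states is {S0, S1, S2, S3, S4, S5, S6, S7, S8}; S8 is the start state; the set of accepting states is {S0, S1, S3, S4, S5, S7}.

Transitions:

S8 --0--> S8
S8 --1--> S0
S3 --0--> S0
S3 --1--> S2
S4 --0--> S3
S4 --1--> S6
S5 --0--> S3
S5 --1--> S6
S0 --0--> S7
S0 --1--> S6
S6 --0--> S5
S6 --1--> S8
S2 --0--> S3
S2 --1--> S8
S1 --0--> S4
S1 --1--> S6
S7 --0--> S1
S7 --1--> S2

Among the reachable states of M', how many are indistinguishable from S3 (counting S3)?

6

Every state is reachable, so we keep all 9.
Start with accepting vs non-accepting: {S0,S1,S3,S4,S5,S7} | {S2,S6,S8}.
Split {S2,S6,S8} by δ(·,0) → {S2,S6} and {S8}.
No further refinement is possible. Final partition (3 blocks): {S0,S1,S3,S4,S5,S7} | {S2,S6} | {S8}.
State S3 belongs to the block {S0,S1,S3,S4,S5,S7}, which has 6 states.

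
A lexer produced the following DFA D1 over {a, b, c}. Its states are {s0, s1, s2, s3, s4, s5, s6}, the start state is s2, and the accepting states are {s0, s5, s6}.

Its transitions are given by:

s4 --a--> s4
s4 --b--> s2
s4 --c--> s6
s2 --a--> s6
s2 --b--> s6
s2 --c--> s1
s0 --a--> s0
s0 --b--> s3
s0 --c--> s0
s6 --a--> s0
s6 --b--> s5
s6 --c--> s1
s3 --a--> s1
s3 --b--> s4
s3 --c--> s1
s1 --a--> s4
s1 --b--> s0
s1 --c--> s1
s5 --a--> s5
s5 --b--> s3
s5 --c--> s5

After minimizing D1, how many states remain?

6

All states are reachable from the start state.
Initial partition by acceptance: {s0,s5,s6} | {s1,s2,s3,s4}.
Refine {s0,s5,s6} on symbol b: members go to different blocks, giving {s0,s5} and {s6}.
On input a, block {s1,s2,s3,s4} splits into {s1,s3,s4} and {s2}.
Split {s1,s3,s4} by δ(·,b) → {s1} and {s3} and {s4}.
No further refinement is possible. Final partition (6 blocks): {s0,s5} | {s1} | {s6} | {s2} | {s3} | {s4}.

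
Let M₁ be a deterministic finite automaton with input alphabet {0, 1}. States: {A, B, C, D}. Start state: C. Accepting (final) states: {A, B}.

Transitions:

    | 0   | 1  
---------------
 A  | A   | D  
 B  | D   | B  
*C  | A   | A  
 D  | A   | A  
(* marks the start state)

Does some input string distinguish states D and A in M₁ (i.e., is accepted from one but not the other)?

Reachable states from the start: {A,C,D}. Unreachable: {B} — drop them.
Initial partition by acceptance: {A} | {C,D}.
The partition is now stable with 2 blocks: {A} | {C,D}.
D and A end up in different blocks, so they are distinguishable. For instance, the string 'ε' is accepted from only A.

Yes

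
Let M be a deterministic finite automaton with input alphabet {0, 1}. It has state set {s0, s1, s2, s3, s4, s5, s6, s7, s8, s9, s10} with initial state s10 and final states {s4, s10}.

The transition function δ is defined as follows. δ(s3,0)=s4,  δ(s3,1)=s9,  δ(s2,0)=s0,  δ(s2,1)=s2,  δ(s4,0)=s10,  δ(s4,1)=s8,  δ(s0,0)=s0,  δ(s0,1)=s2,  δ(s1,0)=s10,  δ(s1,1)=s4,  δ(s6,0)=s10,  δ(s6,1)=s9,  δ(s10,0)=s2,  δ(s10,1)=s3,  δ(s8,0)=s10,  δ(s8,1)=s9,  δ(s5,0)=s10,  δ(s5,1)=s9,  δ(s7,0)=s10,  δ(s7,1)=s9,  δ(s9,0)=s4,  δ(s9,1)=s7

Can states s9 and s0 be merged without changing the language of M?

No

Reachable states from the start: {s0,s2,s3,s4,s7,s8,s9,s10}. Unreachable: {s1,s5,s6} — drop them.
Start with accepting vs non-accepting: {s4,s10} | {s0,s2,s3,s7,s8,s9}.
Split {s4,s10} by δ(·,0) → {s4} and {s10}.
Split {s0,s2,s3,s7,s8,s9} by δ(·,0) → {s0,s2} and {s3,s9} and {s7,s8}.
Split {s3,s9} by δ(·,1) → {s3} and {s9}.
Stable partition: {s4} | {s0,s2} | {s10} | {s3} | {s7,s8} | {s9} — 6 equivalence classes.
s9 and s0 end up in different blocks, so they are distinguishable. For instance, the string '0' is accepted from only s9.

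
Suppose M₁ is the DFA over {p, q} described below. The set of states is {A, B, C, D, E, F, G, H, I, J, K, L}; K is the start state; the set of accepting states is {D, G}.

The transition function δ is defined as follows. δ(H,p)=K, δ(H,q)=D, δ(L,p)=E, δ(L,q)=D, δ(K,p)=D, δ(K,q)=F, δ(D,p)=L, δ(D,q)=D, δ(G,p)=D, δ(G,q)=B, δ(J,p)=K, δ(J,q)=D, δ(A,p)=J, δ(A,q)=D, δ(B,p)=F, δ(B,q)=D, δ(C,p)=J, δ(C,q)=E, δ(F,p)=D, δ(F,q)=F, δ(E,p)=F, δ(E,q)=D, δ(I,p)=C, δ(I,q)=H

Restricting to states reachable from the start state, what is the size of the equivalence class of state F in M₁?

First remove the unreachable states {A,B,C,G,H,I,J}; 5 states remain.
Initial partition by acceptance: {D} | {E,F,K,L}.
Split {E,F,K,L} by δ(·,p) → {E,L} and {F,K}.
On input p, block {E,L} splits into {E} and {L}.
Stable partition: {D} | {E} | {F,K} | {L} — 4 equivalence classes.
State F belongs to the block {F,K}, which has 2 states.

2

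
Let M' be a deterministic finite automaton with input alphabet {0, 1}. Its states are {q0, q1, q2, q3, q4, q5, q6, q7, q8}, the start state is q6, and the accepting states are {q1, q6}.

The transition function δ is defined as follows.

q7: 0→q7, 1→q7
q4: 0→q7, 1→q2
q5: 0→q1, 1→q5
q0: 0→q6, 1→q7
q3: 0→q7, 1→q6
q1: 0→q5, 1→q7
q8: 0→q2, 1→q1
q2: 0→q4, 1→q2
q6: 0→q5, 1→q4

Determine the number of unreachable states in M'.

No path from q6 leads to q0, q3, q8; the other 6 states are all reachable.

3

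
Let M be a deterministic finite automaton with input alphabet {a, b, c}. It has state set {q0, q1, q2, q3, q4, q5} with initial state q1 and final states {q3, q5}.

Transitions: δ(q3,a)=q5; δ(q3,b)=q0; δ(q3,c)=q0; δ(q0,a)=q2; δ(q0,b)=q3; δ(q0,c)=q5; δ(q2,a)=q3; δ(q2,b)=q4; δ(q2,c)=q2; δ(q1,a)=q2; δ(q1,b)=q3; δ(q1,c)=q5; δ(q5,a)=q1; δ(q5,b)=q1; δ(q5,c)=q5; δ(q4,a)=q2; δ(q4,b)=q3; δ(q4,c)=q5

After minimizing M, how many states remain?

Every state is reachable, so we keep all 6.
Initial partition by acceptance: {q3,q5} | {q0,q1,q2,q4}.
Split {q3,q5} by δ(·,a) → {q3} and {q5}.
On input a, block {q0,q1,q2,q4} splits into {q0,q1,q4} and {q2}.
Stable partition: {q3} | {q0,q1,q4} | {q5} | {q2} — 4 equivalence classes.

4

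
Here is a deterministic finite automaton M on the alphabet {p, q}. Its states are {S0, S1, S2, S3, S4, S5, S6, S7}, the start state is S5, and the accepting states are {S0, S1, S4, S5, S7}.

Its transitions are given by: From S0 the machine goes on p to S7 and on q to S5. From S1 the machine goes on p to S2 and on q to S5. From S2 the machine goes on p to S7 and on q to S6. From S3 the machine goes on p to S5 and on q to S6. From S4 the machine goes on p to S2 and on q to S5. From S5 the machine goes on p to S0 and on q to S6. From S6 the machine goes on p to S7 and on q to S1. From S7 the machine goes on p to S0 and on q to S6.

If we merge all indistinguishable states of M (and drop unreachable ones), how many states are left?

5

First remove the unreachable states {S3,S4}; 6 states remain.
Start with accepting vs non-accepting: {S0,S1,S5,S7} | {S2,S6}.
On input p, block {S0,S1,S5,S7} splits into {S0,S5,S7} and {S1}.
Split {S0,S5,S7} by δ(·,q) → {S5,S7} and {S0}.
On input q, block {S2,S6} splits into {S2} and {S6}.
Stable partition: {S5,S7} | {S2} | {S1} | {S0} | {S6} — 5 equivalence classes.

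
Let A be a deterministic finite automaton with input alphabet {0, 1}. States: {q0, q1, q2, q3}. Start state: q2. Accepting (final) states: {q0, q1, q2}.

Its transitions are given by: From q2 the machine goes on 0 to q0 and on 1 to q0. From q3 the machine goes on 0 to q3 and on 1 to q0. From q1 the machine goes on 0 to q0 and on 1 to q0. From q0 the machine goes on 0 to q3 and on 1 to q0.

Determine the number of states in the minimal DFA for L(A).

States {q1} cannot be reached from the start state, so discard them.
Start with accepting vs non-accepting: {q0,q2} | {q3}.
On input 0, block {q0,q2} splits into {q0} and {q2}.
No further refinement is possible. Final partition (3 blocks): {q0} | {q3} | {q2}.

3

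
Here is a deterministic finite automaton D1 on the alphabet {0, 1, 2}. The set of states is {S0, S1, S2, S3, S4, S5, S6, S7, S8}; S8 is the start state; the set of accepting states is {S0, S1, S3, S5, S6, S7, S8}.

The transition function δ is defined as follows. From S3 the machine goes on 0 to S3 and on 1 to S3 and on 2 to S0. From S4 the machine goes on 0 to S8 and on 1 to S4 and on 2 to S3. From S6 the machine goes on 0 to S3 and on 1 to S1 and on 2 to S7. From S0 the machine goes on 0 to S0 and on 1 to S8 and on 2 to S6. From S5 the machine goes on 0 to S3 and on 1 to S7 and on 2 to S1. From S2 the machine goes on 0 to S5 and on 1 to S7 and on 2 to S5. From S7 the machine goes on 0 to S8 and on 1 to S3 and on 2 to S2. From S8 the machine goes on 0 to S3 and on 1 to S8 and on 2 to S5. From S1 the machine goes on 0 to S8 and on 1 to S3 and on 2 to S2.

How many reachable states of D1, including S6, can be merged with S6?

States {S4} cannot be reached from the start state, so discard them.
P0 = {S0,S1,S3,S5,S6,S7,S8} | {S2}.
Split {S0,S1,S3,S5,S6,S7,S8} by δ(·,2) → {S0,S3,S5,S6,S8} and {S1,S7}.
Split {S0,S3,S5,S6,S8} by δ(·,1) → {S0,S3,S8} and {S5,S6}.
Split {S0,S3,S8} by δ(·,2) → {S0,S8} and {S3}.
On input 0, block {S0,S8} splits into {S0} and {S8}.
Stable partition: {S0} | {S2} | {S1,S7} | {S5,S6} | {S3} | {S8} — 6 equivalence classes.
State S6 belongs to the block {S5,S6}, which has 2 states.

2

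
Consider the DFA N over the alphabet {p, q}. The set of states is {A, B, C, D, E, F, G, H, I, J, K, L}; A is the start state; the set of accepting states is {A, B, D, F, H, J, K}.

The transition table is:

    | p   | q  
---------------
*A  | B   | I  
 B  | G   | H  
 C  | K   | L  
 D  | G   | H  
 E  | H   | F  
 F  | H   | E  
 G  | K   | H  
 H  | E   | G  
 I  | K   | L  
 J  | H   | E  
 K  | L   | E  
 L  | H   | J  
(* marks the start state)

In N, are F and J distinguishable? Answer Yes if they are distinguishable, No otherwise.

No

Reachable states from the start: {A,B,E,F,G,H,I,J,K,L}. Unreachable: {C,D} — drop them.
Start with accepting vs non-accepting: {A,B,F,H,J,K} | {E,G,I,L}.
Split {A,B,F,H,J,K} by δ(·,p) → {A,F,J} and {B,H,K}.
Refine {E,G,I,L} on symbol q: members go to different blocks, giving {E,L} and {G} and {I}.
Refine {A,F,J} on symbol q: members go to different blocks, giving {F,J} and {A}.
On input p, block {B,H,K} splits into {H,K} and {B}.
Split {H,K} by δ(·,q) → {H} and {K}.
No further refinement is possible. Final partition (8 blocks): {F,J} | {E,L} | {H} | {G} | {I} | {A} | {B} | {K}.
F and J lie in the same block of the stable partition, so they are equivalent — no string distinguishes them.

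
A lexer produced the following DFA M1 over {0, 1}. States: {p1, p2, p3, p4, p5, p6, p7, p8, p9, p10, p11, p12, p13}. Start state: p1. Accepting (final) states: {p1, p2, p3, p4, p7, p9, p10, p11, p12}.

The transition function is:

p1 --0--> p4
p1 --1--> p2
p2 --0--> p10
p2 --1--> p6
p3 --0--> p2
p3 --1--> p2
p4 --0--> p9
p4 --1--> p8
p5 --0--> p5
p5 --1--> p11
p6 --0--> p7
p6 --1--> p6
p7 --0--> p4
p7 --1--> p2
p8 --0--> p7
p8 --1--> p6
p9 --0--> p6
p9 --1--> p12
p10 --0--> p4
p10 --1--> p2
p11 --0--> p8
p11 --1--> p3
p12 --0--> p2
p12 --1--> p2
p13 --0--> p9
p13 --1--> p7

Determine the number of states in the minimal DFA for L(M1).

Reachable states from the start: {p1,p2,p4,p6,p7,p8,p9,p10,p12}. Unreachable: {p3,p5,p11,p13} — drop them.
Start with accepting vs non-accepting: {p1,p2,p4,p7,p9,p10,p12} | {p6,p8}.
Refine {p1,p2,p4,p7,p9,p10,p12} on symbol 0: members go to different blocks, giving {p1,p2,p4,p7,p10,p12} and {p9}.
Refine {p1,p2,p4,p7,p10,p12} on symbol 0: members go to different blocks, giving {p1,p2,p7,p10,p12} and {p4}.
Split {p1,p2,p7,p10,p12} by δ(·,0) → {p1,p7,p10} and {p2,p12}.
Split {p2,p12} by δ(·,0) → {p2} and {p12}.
No further refinement is possible. Final partition (6 blocks): {p1,p7,p10} | {p6,p8} | {p9} | {p4} | {p2} | {p12}.

6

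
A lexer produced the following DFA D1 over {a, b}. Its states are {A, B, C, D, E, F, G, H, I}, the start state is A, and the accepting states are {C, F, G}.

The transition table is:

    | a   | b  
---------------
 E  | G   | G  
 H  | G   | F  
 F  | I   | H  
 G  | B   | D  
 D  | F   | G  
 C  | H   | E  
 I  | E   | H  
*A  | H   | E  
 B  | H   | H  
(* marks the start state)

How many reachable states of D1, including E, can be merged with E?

3

First remove the unreachable states {C}; 8 states remain.
Start with accepting vs non-accepting: {F,G} | {A,B,D,E,H,I}.
Split {A,B,D,E,H,I} by δ(·,a) → {A,B,I} and {D,E,H}.
The partition is now stable with 3 blocks: {F,G} | {A,B,I} | {D,E,H}.
The equivalence class containing E is {D,E,H}, of size 3.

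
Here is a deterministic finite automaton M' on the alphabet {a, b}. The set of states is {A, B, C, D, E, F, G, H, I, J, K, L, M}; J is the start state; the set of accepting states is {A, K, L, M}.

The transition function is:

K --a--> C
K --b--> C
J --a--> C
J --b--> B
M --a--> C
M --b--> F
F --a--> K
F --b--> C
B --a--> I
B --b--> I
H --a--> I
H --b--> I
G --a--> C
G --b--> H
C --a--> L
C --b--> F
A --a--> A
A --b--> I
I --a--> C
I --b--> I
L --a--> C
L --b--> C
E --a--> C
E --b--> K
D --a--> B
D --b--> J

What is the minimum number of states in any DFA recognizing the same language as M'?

5

Reachable states from the start: {B,C,F,I,J,K,L}. Unreachable: {A,D,E,G,H,M} — drop them.
P0 = {K,L} | {B,C,F,I,J}.
Split {B,C,F,I,J} by δ(·,a) → {B,I,J} and {C,F}.
Split {B,I,J} by δ(·,a) → {I,J} and {B}.
Refine {I,J} on symbol b: members go to different blocks, giving {I} and {J}.
No further refinement is possible. Final partition (5 blocks): {K,L} | {I} | {C,F} | {B} | {J}.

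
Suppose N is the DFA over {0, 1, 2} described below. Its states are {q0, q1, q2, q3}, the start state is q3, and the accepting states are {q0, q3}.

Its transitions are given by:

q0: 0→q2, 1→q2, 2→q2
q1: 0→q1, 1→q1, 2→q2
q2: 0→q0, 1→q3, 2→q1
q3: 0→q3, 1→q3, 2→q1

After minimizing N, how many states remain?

4

All states are reachable from the start state.
P0 = {q0,q3} | {q1,q2}.
On input 0, block {q0,q3} splits into {q0} and {q3}.
On input 0, block {q1,q2} splits into {q1} and {q2}.
Stable partition: {q0} | {q1} | {q3} | {q2} — 4 equivalence classes.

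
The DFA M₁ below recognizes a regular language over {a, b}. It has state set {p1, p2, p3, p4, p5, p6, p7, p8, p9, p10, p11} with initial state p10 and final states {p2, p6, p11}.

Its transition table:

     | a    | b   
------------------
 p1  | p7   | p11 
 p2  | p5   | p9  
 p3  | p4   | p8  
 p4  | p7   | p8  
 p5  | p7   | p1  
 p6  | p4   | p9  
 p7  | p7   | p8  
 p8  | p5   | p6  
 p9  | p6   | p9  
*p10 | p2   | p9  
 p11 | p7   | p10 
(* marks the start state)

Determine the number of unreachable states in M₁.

BFS from p10 reaches {p1, p2, p4, p5, p6, p7, p8, p9, p10, p11}; the 1 state(s) p3 are never visited.

1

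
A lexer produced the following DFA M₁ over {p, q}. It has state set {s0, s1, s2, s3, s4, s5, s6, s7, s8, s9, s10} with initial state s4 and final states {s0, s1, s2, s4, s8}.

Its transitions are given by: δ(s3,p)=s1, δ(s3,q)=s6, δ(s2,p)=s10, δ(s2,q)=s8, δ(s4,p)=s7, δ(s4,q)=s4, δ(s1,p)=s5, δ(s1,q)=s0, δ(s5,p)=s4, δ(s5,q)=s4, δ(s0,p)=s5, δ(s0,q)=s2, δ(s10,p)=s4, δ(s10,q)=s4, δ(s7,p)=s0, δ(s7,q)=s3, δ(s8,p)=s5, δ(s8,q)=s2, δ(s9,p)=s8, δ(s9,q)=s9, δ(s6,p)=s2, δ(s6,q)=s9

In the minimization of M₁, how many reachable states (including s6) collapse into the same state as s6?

All states are reachable from the start state.
Start with accepting vs non-accepting: {s0,s1,s2,s4,s8} | {s3,s5,s6,s7,s9,s10}.
Split {s3,s5,s6,s7,s9,s10} by δ(·,q) → {s3,s6,s7,s9} and {s5,s10}.
Refine {s0,s1,s2,s4,s8} on symbol p: members go to different blocks, giving {s0,s1,s2,s8} and {s4}.
The partition is now stable with 4 blocks: {s0,s1,s2,s8} | {s3,s6,s7,s9} | {s5,s10} | {s4}.
The equivalence class containing s6 is {s3,s6,s7,s9}, of size 4.

4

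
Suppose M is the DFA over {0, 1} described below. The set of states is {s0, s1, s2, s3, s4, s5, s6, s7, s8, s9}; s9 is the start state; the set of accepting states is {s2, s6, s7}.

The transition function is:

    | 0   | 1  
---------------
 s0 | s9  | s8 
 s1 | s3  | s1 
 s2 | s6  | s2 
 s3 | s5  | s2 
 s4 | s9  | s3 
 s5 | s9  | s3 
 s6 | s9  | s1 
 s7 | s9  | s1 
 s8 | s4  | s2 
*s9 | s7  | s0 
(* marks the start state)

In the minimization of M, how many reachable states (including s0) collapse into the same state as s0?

P0 = {s2,s6,s7} | {s0,s1,s3,s4,s5,s8,s9}.
On input 0, block {s2,s6,s7} splits into {s6,s7} and {s2}.
Split {s0,s1,s3,s4,s5,s8,s9} by δ(·,0) → {s0,s1,s3,s4,s5,s8} and {s9}.
On input 0, block {s0,s1,s3,s4,s5,s8} splits into {s0,s4,s5} and {s1,s3,s8}.
Refine {s1,s3,s8} on symbol 0: members go to different blocks, giving {s3,s8} and {s1}.
Stable partition: {s6,s7} | {s0,s4,s5} | {s2} | {s9} | {s3,s8} | {s1} — 6 equivalence classes.
State s0 belongs to the block {s0,s4,s5}, which has 3 states.

3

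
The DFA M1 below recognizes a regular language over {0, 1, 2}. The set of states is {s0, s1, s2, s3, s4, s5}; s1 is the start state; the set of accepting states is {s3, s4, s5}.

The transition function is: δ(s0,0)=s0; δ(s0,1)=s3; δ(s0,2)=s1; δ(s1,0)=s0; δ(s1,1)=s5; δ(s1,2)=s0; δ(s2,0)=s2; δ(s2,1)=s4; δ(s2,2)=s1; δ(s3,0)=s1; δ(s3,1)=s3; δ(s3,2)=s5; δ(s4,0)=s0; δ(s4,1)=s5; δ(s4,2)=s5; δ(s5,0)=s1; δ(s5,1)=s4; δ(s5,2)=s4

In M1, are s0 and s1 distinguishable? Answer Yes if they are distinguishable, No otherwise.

Reachable states from the start: {s0,s1,s3,s4,s5}. Unreachable: {s2} — drop them.
P0 = {s3,s4,s5} | {s0,s1}.
Stable partition: {s3,s4,s5} | {s0,s1} — 2 equivalence classes.
s0 and s1 lie in the same block of the stable partition, so they are equivalent — no string distinguishes them.

No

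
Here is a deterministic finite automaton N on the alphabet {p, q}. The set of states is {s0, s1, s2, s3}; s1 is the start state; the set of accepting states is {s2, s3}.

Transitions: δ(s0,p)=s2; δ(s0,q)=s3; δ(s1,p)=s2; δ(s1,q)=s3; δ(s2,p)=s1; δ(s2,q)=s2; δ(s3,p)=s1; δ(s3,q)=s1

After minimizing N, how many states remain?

First remove the unreachable states {s0}; 3 states remain.
Start with accepting vs non-accepting: {s2,s3} | {s1}.
On input q, block {s2,s3} splits into {s2} and {s3}.
Stable partition: {s2} | {s1} | {s3} — 3 equivalence classes.

3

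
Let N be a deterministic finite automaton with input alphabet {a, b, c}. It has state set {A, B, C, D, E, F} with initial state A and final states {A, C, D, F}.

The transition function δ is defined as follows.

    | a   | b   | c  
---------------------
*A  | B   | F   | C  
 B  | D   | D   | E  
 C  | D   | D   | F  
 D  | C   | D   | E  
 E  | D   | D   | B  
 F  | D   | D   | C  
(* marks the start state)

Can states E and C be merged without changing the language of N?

All states are reachable from the start state.
Start with accepting vs non-accepting: {A,C,D,F} | {B,E}.
On input a, block {A,C,D,F} splits into {C,D,F} and {A}.
Split {C,D,F} by δ(·,c) → {C,F} and {D}.
Stable partition: {C,F} | {B,E} | {A} | {D} — 4 equivalence classes.
E and C end up in different blocks, so they are distinguishable. For instance, the string 'ε' is accepted from only C.

No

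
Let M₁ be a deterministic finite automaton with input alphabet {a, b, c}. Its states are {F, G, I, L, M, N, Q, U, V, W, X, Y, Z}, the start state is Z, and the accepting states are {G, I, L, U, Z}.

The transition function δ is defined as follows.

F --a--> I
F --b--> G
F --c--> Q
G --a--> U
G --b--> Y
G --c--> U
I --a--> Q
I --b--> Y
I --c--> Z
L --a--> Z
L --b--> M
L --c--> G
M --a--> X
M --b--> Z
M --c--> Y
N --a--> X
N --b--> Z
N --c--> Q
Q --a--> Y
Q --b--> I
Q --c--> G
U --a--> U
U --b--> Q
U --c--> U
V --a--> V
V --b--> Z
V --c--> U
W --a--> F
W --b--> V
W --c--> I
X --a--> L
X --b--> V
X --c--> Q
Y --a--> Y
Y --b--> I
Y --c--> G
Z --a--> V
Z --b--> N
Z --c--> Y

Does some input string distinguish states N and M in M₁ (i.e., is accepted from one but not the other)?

Reachable states from the start: {G,I,L,M,N,Q,U,V,X,Y,Z}. Unreachable: {F,W} — drop them.
Initial partition by acceptance: {G,I,L,U,Z} | {M,N,Q,V,X,Y}.
Refine {G,I,L,U,Z} on symbol a: members go to different blocks, giving {G,L,U} and {I,Z}.
Split {G,L,U} by δ(·,a) → {G,U} and {L}.
Refine {M,N,Q,V,X,Y} on symbol a: members go to different blocks, giving {M,N,Q,V,Y} and {X}.
Split {M,N,Q,V,Y} by δ(·,a) → {Q,V,Y} and {M,N}.
Refine {I,Z} on symbol b: members go to different blocks, giving {I} and {Z}.
On input b, block {Q,V,Y} splits into {Q,Y} and {V}.
No further refinement is possible. Final partition (8 blocks): {G,U} | {Q,Y} | {I} | {L} | {X} | {M,N} | {Z} | {V}.
N and M lie in the same block of the stable partition, so they are equivalent — no string distinguishes them.

No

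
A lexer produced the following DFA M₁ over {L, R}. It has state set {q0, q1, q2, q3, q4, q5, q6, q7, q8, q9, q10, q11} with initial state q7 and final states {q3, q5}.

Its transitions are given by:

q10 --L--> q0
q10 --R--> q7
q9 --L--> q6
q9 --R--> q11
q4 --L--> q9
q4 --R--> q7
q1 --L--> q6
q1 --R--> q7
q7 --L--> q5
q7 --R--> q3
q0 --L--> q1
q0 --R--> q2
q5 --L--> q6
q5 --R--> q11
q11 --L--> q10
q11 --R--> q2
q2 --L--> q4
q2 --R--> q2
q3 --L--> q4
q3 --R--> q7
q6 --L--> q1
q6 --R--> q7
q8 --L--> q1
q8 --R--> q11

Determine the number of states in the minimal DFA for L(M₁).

7

Reachable states from the start: {q0,q1,q2,q3,q4,q5,q6,q7,q9,q10,q11}. Unreachable: {q8} — drop them.
P0 = {q3,q5} | {q0,q1,q2,q4,q6,q7,q9,q10,q11}.
On input L, block {q0,q1,q2,q4,q6,q7,q9,q10,q11} splits into {q0,q1,q2,q4,q6,q9,q10,q11} and {q7}.
Refine {q3,q5} on symbol R: members go to different blocks, giving {q3} and {q5}.
On input R, block {q0,q1,q2,q4,q6,q9,q10,q11} splits into {q0,q2,q9,q11} and {q1,q4,q6,q10}.
Refine {q1,q4,q6,q10} on symbol L: members go to different blocks, giving {q1,q6} and {q4,q10}.
Refine {q0,q2,q9,q11} on symbol L: members go to different blocks, giving {q0,q9} and {q2,q11}.
Stable partition: {q3} | {q0,q9} | {q7} | {q5} | {q1,q6} | {q4,q10} | {q2,q11} — 7 equivalence classes.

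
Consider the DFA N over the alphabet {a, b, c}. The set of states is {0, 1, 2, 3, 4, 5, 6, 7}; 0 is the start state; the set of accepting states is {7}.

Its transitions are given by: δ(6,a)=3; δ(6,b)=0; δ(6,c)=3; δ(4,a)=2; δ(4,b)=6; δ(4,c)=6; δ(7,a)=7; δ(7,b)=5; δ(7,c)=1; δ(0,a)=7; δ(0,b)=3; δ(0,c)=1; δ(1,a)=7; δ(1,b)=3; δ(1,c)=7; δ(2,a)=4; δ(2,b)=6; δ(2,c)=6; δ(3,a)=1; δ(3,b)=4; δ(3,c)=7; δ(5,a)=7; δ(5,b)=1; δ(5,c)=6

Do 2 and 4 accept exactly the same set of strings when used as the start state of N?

Yes

All states are reachable from the start state.
Initial partition by acceptance: {7} | {0,1,2,3,4,5,6}.
On input a, block {0,1,2,3,4,5,6} splits into {2,3,4,6} and {0,1,5}.
On input a, block {2,3,4,6} splits into {2,4,6} and {3}.
Refine {2,4,6} on symbol a: members go to different blocks, giving {2,4} and {6}.
Refine {0,1,5} on symbol b: members go to different blocks, giving {0,1} and {5}.
On input c, block {0,1} splits into {0} and {1}.
Stable partition: {7} | {2,4} | {0} | {3} | {6} | {5} | {1} — 7 equivalence classes.
2 and 4 lie in the same block of the stable partition, so they are equivalent — no string distinguishes them.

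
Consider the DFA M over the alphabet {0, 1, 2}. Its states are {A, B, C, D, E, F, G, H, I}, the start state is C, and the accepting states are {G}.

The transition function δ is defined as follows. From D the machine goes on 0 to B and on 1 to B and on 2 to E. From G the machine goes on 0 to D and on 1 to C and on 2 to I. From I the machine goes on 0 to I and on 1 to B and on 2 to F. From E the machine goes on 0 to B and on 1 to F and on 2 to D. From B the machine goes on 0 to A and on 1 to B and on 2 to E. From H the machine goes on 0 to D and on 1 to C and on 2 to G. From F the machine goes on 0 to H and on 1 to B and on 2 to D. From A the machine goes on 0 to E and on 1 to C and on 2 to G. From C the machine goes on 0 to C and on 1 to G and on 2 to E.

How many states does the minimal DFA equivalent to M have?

P0 = {G} | {A,B,C,D,E,F,H,I}.
Refine {A,B,C,D,E,F,H,I} on symbol 1: members go to different blocks, giving {A,B,D,E,F,H,I} and {C}.
Refine {A,B,D,E,F,H,I} on symbol 1: members go to different blocks, giving {B,D,E,F,I} and {A,H}.
Split {B,D,E,F,I} by δ(·,0) → {D,E,I} and {B,F}.
Split {D,E,I} by δ(·,0) → {D,E} and {I}.
Stable partition: {G} | {D,E} | {C} | {A,H} | {B,F} | {I} — 6 equivalence classes.

6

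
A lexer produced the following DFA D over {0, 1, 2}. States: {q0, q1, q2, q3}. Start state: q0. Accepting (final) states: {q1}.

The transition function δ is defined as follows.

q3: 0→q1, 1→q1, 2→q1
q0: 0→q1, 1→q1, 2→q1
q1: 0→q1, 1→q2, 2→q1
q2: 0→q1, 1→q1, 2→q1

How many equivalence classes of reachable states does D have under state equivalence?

States {q3} cannot be reached from the start state, so discard them.
P0 = {q1} | {q0,q2}.
The partition is now stable with 2 blocks: {q1} | {q0,q2}.

2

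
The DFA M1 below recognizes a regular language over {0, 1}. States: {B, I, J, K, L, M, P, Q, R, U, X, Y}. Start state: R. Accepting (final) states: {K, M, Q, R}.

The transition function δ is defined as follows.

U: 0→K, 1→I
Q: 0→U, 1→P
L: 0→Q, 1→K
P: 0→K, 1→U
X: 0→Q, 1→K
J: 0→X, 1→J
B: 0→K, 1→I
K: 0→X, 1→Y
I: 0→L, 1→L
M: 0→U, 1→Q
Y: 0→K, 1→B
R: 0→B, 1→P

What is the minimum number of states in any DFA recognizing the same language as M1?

6

States {J,M} cannot be reached from the start state, so discard them.
Initial partition by acceptance: {K,Q,R} | {B,I,L,P,U,X,Y}.
On input 0, block {B,I,L,P,U,X,Y} splits into {B,L,P,U,X,Y} and {I}.
Split {B,L,P,U,X,Y} by δ(·,1) → {L,X} and {P,Y} and {B,U}.
Split {K,Q,R} by δ(·,0) → {Q,R} and {K}.
The partition is now stable with 6 blocks: {Q,R} | {L,X} | {I} | {P,Y} | {B,U} | {K}.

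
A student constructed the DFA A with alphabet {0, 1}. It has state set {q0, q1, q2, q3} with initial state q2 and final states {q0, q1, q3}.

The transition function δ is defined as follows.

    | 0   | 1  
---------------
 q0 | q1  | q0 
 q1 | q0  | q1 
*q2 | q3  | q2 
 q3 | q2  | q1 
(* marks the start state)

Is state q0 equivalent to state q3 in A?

All states are reachable from the start state.
Initial partition by acceptance: {q0,q1,q3} | {q2}.
Refine {q0,q1,q3} on symbol 0: members go to different blocks, giving {q0,q1} and {q3}.
Stable partition: {q0,q1} | {q2} | {q3} — 3 equivalence classes.
q0 and q3 end up in different blocks, so they are distinguishable. For instance, the string '0' is accepted from only q0.

No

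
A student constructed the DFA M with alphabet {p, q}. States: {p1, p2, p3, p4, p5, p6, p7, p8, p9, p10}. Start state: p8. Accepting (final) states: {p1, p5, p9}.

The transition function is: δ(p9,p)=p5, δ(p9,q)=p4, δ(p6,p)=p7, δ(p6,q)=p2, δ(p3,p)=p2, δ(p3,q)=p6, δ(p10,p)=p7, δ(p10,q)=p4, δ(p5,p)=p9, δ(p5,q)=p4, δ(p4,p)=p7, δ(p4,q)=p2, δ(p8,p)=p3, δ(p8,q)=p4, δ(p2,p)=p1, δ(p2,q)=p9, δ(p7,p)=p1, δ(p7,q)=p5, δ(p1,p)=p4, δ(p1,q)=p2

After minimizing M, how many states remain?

Reachable states from the start: {p1,p2,p3,p4,p5,p6,p7,p8,p9}. Unreachable: {p10} — drop them.
Start with accepting vs non-accepting: {p1,p5,p9} | {p2,p3,p4,p6,p7,p8}.
Refine {p1,p5,p9} on symbol p: members go to different blocks, giving {p5,p9} and {p1}.
On input p, block {p2,p3,p4,p6,p7,p8} splits into {p3,p4,p6,p8} and {p2,p7}.
Split {p3,p4,p6,p8} by δ(·,p) → {p3,p4,p6} and {p8}.
Split {p3,p4,p6} by δ(·,q) → {p4,p6} and {p3}.
The partition is now stable with 6 blocks: {p5,p9} | {p4,p6} | {p1} | {p2,p7} | {p8} | {p3}.

6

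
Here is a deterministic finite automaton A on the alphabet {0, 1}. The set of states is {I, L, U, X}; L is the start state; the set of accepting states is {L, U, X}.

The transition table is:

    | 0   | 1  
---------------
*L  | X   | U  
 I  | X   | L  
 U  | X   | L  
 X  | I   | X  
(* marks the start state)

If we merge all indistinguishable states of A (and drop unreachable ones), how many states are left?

3

P0 = {L,U,X} | {I}.
On input 0, block {L,U,X} splits into {L,U} and {X}.
The partition is now stable with 3 blocks: {L,U} | {I} | {X}.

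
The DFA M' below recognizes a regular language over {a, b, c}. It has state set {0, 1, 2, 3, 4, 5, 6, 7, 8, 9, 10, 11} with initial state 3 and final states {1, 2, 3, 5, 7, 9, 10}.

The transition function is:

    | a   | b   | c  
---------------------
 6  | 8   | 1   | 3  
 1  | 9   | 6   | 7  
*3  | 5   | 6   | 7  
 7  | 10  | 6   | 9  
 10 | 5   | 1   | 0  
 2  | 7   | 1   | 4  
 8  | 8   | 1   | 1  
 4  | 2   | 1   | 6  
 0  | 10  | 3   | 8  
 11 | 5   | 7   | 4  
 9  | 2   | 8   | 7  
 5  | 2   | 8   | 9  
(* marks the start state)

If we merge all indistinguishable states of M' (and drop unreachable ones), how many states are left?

5

Reachable states from the start: {0,1,2,3,4,5,6,7,8,9,10}. Unreachable: {11} — drop them.
Start with accepting vs non-accepting: {1,2,3,5,7,9,10} | {0,4,6,8}.
On input b, block {1,2,3,5,7,9,10} splits into {1,3,5,7,9} and {2,10}.
Refine {1,3,5,7,9} on symbol a: members go to different blocks, giving {5,7,9} and {1,3}.
Refine {0,4,6,8} on symbol a: members go to different blocks, giving {0,4} and {6,8}.
The partition is now stable with 5 blocks: {5,7,9} | {0,4} | {2,10} | {1,3} | {6,8}.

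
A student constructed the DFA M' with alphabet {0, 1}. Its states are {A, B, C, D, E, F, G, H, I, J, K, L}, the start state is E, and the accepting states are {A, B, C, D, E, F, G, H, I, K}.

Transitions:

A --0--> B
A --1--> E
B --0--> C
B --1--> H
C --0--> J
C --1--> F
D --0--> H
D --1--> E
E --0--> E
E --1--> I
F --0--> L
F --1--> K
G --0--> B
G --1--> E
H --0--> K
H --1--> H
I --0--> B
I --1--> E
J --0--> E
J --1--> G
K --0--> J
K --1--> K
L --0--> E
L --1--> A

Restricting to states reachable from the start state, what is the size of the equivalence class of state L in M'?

2

States {D} cannot be reached from the start state, so discard them.
P0 = {A,B,C,E,F,G,H,I,K} | {J,L}.
Refine {A,B,C,E,F,G,H,I,K} on symbol 0: members go to different blocks, giving {A,B,E,G,H,I} and {C,F,K}.
On input 0, block {A,B,E,G,H,I} splits into {A,E,G,I} and {B,H}.
Split {A,E,G,I} by δ(·,0) → {A,G,I} and {E}.
Stable partition: {A,G,I} | {J,L} | {C,F,K} | {B,H} | {E} — 5 equivalence classes.
The equivalence class containing L is {J,L}, of size 2.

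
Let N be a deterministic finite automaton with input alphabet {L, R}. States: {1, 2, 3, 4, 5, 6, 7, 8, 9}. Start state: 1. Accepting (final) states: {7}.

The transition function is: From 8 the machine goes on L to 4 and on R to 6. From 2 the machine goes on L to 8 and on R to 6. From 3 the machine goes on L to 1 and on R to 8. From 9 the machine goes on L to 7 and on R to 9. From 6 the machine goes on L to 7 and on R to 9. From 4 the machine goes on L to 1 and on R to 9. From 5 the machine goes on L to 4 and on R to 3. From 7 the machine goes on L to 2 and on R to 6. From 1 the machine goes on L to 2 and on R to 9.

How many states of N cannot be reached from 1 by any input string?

BFS from 1 reaches {1, 2, 4, 6, 7, 8, 9}; the 2 state(s) 3, 5 are never visited.

2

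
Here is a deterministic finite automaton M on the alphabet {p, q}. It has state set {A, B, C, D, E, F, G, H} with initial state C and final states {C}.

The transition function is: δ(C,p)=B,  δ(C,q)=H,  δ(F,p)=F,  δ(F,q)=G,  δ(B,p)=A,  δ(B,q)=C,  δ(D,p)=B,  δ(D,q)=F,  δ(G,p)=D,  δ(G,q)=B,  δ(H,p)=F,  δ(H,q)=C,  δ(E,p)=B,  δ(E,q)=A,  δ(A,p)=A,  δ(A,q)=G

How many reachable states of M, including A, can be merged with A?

Reachable states from the start: {A,B,C,D,F,G,H}. Unreachable: {E} — drop them.
Initial partition by acceptance: {C} | {A,B,D,F,G,H}.
Refine {A,B,D,F,G,H} on symbol q: members go to different blocks, giving {A,D,F,G} and {B,H}.
Split {A,D,F,G} by δ(·,p) → {A,F,G} and {D}.
Split {A,F,G} by δ(·,p) → {A,F} and {G}.
Stable partition: {C} | {A,F} | {B,H} | {D} | {G} — 5 equivalence classes.
The equivalence class containing A is {A,F}, of size 2.

2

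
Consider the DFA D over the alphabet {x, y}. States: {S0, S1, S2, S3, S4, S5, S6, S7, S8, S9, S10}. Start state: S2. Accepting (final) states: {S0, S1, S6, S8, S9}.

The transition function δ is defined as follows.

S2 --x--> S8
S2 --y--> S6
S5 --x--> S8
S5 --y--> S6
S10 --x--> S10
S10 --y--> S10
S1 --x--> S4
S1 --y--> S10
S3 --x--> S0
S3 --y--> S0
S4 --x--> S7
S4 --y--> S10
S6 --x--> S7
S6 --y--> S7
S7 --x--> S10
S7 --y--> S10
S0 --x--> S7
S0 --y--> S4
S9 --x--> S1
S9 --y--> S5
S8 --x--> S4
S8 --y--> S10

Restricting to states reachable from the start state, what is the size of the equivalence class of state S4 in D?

First remove the unreachable states {S0,S1,S3,S5,S9}; 6 states remain.
P0 = {S6,S8} | {S2,S4,S7,S10}.
On input x, block {S2,S4,S7,S10} splits into {S4,S7,S10} and {S2}.
The partition is now stable with 3 blocks: {S6,S8} | {S4,S7,S10} | {S2}.
State S4 belongs to the block {S4,S7,S10}, which has 3 states.

3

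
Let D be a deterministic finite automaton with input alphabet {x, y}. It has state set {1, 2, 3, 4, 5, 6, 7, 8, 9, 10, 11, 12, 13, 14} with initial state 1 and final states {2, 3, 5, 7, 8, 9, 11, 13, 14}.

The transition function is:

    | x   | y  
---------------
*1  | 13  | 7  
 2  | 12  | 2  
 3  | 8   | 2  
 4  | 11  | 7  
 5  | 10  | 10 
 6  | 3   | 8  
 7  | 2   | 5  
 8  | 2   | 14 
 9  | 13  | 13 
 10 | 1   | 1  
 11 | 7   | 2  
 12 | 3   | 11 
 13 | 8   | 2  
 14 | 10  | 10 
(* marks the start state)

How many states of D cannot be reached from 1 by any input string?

Starting at 1 and following transitions, the reachable set is {1, 2, 3, 5, 7, 8, 10, 11, 12, 13, 14}. That leaves 4, 6, 9 unreachable — 3 in total.

3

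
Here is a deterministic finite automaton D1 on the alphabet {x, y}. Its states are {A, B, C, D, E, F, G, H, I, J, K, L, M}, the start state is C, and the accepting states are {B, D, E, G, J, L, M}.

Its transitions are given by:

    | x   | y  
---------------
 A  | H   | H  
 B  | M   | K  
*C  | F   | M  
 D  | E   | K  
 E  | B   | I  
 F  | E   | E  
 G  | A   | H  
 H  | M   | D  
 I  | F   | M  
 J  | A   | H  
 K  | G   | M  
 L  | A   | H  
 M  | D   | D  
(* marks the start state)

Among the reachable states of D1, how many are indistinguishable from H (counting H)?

States {J,L} cannot be reached from the start state, so discard them.
P0 = {B,D,E,G,M} | {A,C,F,H,I,K}.
Split {B,D,E,G,M} by δ(·,x) → {B,D,E,M} and {G}.
Refine {B,D,E,M} on symbol y: members go to different blocks, giving {B,D,E} and {M}.
Refine {B,D,E} on symbol x: members go to different blocks, giving {D,E} and {B}.
On input x, block {D,E} splits into {D} and {E}.
Refine {A,C,F,H,I,K} on symbol x: members go to different blocks, giving {A,C,I} and {F} and {H} and {K}.
Split {A,C,I} by δ(·,x) → {C,I} and {A}.
Stable partition: {D} | {C,I} | {G} | {M} | {B} | {E} | {F} | {H} | {K} | {A} — 10 equivalence classes.
State H belongs to the block {H}, which has 1 states.

1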